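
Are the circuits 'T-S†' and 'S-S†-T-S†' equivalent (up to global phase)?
Yes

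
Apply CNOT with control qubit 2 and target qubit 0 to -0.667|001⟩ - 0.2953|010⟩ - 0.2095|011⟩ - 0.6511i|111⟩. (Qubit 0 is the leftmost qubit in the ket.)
-0.2953|010⟩ - 0.6511i|011⟩ - 0.667|101⟩ - 0.2095|111⟩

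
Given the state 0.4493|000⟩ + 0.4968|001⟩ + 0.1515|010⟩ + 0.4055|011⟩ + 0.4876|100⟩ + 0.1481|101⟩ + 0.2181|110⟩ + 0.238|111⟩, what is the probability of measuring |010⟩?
0.02295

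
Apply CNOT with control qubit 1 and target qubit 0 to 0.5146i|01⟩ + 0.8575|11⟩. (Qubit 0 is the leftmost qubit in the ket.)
0.8575|01⟩ + 0.5146i|11⟩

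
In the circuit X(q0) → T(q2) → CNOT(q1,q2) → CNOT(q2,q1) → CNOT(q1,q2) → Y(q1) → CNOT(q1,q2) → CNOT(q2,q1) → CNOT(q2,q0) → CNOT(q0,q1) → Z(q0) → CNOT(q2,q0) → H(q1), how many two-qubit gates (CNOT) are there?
8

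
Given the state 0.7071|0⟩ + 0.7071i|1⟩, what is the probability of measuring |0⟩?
0.5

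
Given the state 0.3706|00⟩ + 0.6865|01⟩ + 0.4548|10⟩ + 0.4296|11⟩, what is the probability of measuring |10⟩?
0.2068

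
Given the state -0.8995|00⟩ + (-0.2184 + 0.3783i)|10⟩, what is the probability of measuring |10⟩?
0.1908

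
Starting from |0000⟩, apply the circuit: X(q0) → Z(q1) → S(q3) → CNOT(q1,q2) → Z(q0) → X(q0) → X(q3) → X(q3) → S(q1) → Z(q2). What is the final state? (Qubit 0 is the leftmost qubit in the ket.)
-|0000⟩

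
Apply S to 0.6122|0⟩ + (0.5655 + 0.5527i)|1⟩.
0.6122|0⟩ + (-0.5527 + 0.5655i)|1⟩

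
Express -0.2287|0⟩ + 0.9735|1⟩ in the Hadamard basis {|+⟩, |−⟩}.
0.5267|+⟩ - 0.8501|−⟩

With |ψ⟩ = α|0⟩ + β|1⟩, the Hadamard-basis coefficients are ⟨+|ψ⟩ = (α + β)/√2 and ⟨−|ψ⟩ = (α − β)/√2.
Here α = -0.2287, β = 0.9735: (α + β)/√2 = 0.5267, (α − β)/√2 = -0.8501.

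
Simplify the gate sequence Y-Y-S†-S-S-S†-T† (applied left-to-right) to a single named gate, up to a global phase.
T†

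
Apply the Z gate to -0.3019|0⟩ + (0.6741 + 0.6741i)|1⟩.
-0.3019|0⟩ + (-0.6741 - 0.6741i)|1⟩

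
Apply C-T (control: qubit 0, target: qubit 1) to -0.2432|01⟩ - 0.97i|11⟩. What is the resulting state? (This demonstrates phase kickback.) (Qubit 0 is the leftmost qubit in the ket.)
-0.2432|01⟩ + (0.6859 - 0.6859i)|11⟩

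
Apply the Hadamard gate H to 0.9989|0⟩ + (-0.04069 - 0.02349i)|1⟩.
(0.6776 - 0.01661i)|0⟩ + (0.7351 + 0.01661i)|1⟩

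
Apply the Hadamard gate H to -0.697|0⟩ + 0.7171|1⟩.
0.01421|0⟩ - 0.9999|1⟩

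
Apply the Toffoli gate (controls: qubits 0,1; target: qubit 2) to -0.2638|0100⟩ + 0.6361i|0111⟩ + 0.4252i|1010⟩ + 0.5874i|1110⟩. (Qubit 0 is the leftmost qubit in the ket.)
-0.2638|0100⟩ + 0.6361i|0111⟩ + 0.4252i|1010⟩ + 0.5874i|1100⟩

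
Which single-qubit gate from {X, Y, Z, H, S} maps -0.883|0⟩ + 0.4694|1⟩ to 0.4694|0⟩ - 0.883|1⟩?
X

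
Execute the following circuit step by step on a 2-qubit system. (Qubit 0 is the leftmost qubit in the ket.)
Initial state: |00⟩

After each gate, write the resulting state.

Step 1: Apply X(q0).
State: |10⟩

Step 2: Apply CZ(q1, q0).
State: |10⟩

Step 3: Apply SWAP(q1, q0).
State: |01⟩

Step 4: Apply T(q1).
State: (1/√2 + (1/√2)i)|01⟩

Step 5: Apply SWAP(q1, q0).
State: (1/√2 + (1/√2)i)|10⟩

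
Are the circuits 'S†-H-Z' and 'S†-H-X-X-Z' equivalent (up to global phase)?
Yes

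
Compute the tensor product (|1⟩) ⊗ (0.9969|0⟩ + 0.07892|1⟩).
0.9969|10⟩ + 0.07892|11⟩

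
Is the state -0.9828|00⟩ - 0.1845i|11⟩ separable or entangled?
Entangled

Writing the state as a|00⟩ + b|01⟩ + c|10⟩ + d|11⟩, it is a product state iff ad − bc = 0.
Here (a, b, c, d) = (-0.9828, 0, 0, -0.1845i): ad − bc = (-0.9828)(-0.1845i) − (0)(0) = 0.1813i ≠ 0, so the state is entangled.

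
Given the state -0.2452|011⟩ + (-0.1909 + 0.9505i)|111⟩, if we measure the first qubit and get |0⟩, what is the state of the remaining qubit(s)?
-|11⟩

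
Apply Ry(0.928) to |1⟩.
-0.4475|0⟩ + 0.8943|1⟩

Ry(0.928) = [[cos(θ/2), −sin(θ/2)], [sin(θ/2), cos(θ/2)]]; θ = 0.928, cos(θ/2) ≈ 0.89427, sin(θ/2) ≈ 0.447529.
With a = amp(|0⟩) = 0 and b = amp(|1⟩) = 1:
new amp(|0⟩) = (0.89427)·a + (-0.447529)·b = -0.4475
new amp(|1⟩) = (0.447529)·a + (0.89427)·b = 0.8943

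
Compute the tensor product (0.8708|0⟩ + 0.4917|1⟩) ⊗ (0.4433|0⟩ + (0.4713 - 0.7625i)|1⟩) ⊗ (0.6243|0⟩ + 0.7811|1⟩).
0.241|000⟩ + 0.3015|001⟩ + (0.2562 - 0.4145i)|010⟩ + (0.3206 - 0.5186i)|011⟩ + 0.1361|100⟩ + 0.1703|101⟩ + (0.1447 - 0.2341i)|110⟩ + (0.181 - 0.2929i)|111⟩

amp(|b₁b₂…⟩) = product of the factor amplitudes for bits b₁, b₂, …; only kets whose every factor amplitude is nonzero survive.
|000⟩: (0.8708)(0.4433)(0.6243) = 0.241
|001⟩: (0.8708)(0.4433)(0.7811) = 0.3015
|010⟩: (0.8708)(0.4713 - 0.7625i)(0.6243) = (0.2562 - 0.4145i)
|011⟩: (0.8708)(0.4713 - 0.7625i)(0.7811) = (0.3206 - 0.5186i)
|100⟩: (0.4917)(0.4433)(0.6243) = 0.1361
|101⟩: (0.4917)(0.4433)(0.7811) = 0.1703
|110⟩: (0.4917)(0.4713 - 0.7625i)(0.6243) = (0.1447 - 0.2341i)
|111⟩: (0.4917)(0.4713 - 0.7625i)(0.7811) = (0.181 - 0.2929i)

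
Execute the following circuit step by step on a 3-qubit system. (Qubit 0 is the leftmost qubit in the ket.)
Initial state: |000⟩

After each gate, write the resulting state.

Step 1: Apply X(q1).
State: |010⟩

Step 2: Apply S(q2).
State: |010⟩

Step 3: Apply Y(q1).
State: -i|000⟩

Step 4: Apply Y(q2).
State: |001⟩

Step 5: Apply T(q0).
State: |001⟩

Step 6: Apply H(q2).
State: 1/√2|000⟩ - 1/√2|001⟩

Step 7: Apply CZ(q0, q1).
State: 1/√2|000⟩ - 1/√2|001⟩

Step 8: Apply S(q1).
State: 1/√2|000⟩ - 1/√2|001⟩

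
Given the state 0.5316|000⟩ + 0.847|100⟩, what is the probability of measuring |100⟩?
0.7174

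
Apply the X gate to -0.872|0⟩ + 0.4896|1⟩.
0.4896|0⟩ - 0.872|1⟩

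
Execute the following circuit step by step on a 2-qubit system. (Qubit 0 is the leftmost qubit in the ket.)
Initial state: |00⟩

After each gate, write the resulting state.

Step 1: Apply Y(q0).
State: i|10⟩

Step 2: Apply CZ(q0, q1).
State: i|10⟩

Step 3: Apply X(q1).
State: i|11⟩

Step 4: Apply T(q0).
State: (-1/√2 + (1/√2)i)|11⟩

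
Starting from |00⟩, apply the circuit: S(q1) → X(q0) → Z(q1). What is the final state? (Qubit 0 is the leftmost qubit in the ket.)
|10⟩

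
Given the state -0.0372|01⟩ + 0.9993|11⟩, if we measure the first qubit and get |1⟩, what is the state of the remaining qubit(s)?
|1⟩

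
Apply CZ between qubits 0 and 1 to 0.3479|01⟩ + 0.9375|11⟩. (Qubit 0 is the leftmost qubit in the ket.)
0.3479|01⟩ - 0.9375|11⟩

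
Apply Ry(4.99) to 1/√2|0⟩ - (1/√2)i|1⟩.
(-0.5644 + 0.426i)|0⟩ + (0.426 + 0.5644i)|1⟩

Ry(4.99) = [[cos(θ/2), −sin(θ/2)], [sin(θ/2), cos(θ/2)]]; θ = 4.99, cos(θ/2) ≈ -0.798141, sin(θ/2) ≈ 0.60247.
With a = amp(|0⟩) = 1/√2 and b = amp(|1⟩) = -(1/√2)i:
new amp(|0⟩) = (-0.798141)·a + (-0.60247)·b = (-0.5644 + 0.426i)
new amp(|1⟩) = (0.60247)·a + (-0.798141)·b = (0.426 + 0.5644i)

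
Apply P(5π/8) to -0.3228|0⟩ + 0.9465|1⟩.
-0.3228|0⟩ + (-0.3622 + 0.8745i)|1⟩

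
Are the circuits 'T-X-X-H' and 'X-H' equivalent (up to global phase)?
No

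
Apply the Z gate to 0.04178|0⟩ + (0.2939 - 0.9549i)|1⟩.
0.04178|0⟩ + (-0.2939 + 0.9549i)|1⟩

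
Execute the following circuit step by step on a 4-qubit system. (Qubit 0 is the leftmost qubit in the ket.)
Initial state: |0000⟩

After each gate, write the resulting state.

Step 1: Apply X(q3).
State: |0001⟩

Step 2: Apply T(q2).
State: |0001⟩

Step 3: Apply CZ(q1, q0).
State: |0001⟩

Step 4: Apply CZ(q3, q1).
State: |0001⟩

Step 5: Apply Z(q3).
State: -|0001⟩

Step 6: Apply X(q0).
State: -|1001⟩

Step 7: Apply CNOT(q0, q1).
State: -|1101⟩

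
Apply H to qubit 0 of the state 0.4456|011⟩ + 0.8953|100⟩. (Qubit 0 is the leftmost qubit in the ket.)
0.6331|000⟩ + 0.3151|011⟩ - 0.6331|100⟩ + 0.3151|111⟩

H on qubit 0 mixes each pair of kets that differ only in qubit 0: amplitudes (a, b) of (|…0…⟩, |…1…⟩) become ((a + b)/√2, (a − b)/√2). Kets absent from the input have amplitude 0.
(|000⟩, |100⟩): (a, b) = (0, 0.8953) → (0.6331, -0.6331)
(|011⟩, |111⟩): (a, b) = (0.4456, 0) → (0.3151, 0.3151)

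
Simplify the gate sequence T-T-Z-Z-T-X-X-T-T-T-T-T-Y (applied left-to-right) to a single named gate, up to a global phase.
Y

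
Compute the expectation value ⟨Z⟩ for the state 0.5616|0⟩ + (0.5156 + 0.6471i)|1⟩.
-0.3692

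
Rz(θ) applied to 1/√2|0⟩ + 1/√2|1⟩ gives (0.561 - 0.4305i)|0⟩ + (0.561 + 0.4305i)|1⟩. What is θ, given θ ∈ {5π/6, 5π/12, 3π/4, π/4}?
5π/12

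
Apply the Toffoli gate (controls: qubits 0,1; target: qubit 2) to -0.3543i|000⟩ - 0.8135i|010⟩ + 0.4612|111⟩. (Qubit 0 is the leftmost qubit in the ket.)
-0.3543i|000⟩ - 0.8135i|010⟩ + 0.4612|110⟩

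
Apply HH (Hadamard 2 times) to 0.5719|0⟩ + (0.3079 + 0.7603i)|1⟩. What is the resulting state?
0.5719|0⟩ + (0.3079 + 0.7603i)|1⟩

H² = I, so an even number of Hadamards cancels: H^2 = I and the state is unchanged.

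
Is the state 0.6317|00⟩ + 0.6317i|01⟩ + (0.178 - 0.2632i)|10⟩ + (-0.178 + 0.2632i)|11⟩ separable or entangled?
Entangled

Writing the state as a|00⟩ + b|01⟩ + c|10⟩ + d|11⟩, it is a product state iff ad − bc = 0.
Here (a, b, c, d) = (0.6317, 0.6317i, (0.178 - 0.2632i), (-0.178 + 0.2632i)): ad − bc = (0.6317)(-0.178 + 0.2632i) − (0.6317i)(0.178 - 0.2632i) = (-0.2787 + 0.05382i) ≠ 0, so the state is entangled.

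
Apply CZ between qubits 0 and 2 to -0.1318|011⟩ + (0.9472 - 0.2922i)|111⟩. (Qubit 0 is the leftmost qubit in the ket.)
-0.1318|011⟩ + (-0.9472 + 0.2922i)|111⟩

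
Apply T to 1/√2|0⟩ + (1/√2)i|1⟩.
1/√2|0⟩ + (-1/2 + (1/2)i)|1⟩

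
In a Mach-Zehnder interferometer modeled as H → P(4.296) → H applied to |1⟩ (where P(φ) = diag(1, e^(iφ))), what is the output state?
(0.7022 + 0.4573i)|0⟩ + (0.2978 - 0.4573i)|1⟩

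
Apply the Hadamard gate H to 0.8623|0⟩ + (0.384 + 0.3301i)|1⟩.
(0.8813 + 0.2334i)|0⟩ + (0.3382 - 0.2334i)|1⟩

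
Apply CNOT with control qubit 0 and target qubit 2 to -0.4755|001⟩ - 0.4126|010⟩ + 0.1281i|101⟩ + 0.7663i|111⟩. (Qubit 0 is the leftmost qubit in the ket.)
-0.4755|001⟩ - 0.4126|010⟩ + 0.1281i|100⟩ + 0.7663i|110⟩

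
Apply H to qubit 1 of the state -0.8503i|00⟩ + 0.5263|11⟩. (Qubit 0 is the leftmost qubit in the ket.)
-0.6013i|00⟩ - 0.6013i|01⟩ + 0.3722|10⟩ - 0.3722|11⟩

H on qubit 1 mixes each pair of kets that differ only in qubit 1: amplitudes (a, b) of (|…0…⟩, |…1…⟩) become ((a + b)/√2, (a − b)/√2). Kets absent from the input have amplitude 0.
(|00⟩, |01⟩): (a, b) = (-0.8503i, 0) → (-0.6013i, -0.6013i)
(|10⟩, |11⟩): (a, b) = (0, 0.5263) → (0.3722, -0.3722)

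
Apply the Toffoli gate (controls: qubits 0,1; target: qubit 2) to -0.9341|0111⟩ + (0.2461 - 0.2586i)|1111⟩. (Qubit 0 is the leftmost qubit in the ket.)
-0.9341|0111⟩ + (0.2461 - 0.2586i)|1101⟩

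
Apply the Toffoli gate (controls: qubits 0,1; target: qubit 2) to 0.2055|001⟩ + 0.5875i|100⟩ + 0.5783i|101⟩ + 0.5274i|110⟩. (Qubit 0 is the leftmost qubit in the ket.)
0.2055|001⟩ + 0.5875i|100⟩ + 0.5783i|101⟩ + 0.5274i|111⟩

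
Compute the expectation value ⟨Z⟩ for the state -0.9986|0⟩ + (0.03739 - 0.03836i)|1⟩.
0.9943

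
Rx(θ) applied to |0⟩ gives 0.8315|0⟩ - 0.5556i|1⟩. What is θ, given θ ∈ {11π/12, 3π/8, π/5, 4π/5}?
3π/8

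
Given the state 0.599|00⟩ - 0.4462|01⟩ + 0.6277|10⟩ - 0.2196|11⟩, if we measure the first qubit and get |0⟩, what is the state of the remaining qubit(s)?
0.802|0⟩ - 0.5974|1⟩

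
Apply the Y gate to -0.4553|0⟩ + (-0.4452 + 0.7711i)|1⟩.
(0.7711 + 0.4452i)|0⟩ - 0.4553i|1⟩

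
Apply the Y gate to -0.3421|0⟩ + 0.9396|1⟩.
-0.9396i|0⟩ - 0.3421i|1⟩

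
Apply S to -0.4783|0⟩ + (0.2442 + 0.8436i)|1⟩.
-0.4783|0⟩ + (-0.8436 + 0.2442i)|1⟩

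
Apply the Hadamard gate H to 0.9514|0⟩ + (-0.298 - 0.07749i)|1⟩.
(0.462 - 0.05479i)|0⟩ + (0.8835 + 0.05479i)|1⟩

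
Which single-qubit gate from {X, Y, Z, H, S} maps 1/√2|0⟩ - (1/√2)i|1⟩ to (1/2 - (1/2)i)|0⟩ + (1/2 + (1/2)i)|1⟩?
H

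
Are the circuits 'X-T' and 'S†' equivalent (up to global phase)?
No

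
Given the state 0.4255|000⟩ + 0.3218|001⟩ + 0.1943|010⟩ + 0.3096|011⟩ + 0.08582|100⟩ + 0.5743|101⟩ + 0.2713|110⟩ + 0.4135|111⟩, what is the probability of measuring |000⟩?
0.1811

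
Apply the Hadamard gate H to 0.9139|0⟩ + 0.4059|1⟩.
0.9332|0⟩ + 0.3592|1⟩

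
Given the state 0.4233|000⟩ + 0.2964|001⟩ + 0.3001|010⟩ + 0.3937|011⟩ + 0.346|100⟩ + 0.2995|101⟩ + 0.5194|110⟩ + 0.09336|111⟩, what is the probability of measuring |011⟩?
0.155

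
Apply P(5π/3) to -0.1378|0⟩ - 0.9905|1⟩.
-0.1378|0⟩ + (-0.4953 + 0.8578i)|1⟩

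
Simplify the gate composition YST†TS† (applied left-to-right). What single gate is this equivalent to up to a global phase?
Y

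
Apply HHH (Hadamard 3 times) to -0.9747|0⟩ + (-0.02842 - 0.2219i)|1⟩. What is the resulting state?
(-0.7093 - 0.1569i)|0⟩ + (-0.6691 + 0.1569i)|1⟩

H² = I, so H^3 = H: a single Hadamard. With (a, b) = (-0.9747, (-0.02842 - 0.2219i)), H gives ((a + b)/√2, (a − b)/√2) = ((-0.7093 - 0.1569i), (-0.6691 + 0.1569i)).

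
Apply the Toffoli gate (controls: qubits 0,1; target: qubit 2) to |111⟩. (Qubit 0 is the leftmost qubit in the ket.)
|110⟩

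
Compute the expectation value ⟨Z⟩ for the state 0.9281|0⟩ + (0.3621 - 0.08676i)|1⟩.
0.7227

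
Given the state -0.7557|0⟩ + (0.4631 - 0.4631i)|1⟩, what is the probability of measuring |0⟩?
0.5711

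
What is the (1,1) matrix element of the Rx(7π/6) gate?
-0.2588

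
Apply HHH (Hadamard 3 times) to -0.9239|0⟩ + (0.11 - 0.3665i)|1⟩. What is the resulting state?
(-0.5755 - 0.2592i)|0⟩ + (-0.7311 + 0.2592i)|1⟩

H² = I, so H^3 = H: a single Hadamard. With (a, b) = (-0.9239, (0.11 - 0.3665i)), H gives ((a + b)/√2, (a − b)/√2) = ((-0.5755 - 0.2592i), (-0.7311 + 0.2592i)).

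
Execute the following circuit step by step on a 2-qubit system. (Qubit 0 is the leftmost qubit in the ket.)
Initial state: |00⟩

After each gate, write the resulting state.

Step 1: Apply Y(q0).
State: i|10⟩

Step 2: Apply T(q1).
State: i|10⟩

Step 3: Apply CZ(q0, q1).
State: i|10⟩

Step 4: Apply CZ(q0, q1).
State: i|10⟩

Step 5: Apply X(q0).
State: i|00⟩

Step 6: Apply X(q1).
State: i|01⟩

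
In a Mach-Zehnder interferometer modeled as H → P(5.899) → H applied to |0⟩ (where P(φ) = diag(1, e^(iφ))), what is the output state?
(0.9636 - 0.1874i)|0⟩ + (0.03645 + 0.1874i)|1⟩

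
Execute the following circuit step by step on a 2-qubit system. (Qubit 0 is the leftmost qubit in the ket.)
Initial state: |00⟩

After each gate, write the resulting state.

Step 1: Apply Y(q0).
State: i|10⟩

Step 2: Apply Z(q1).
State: i|10⟩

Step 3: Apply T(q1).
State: i|10⟩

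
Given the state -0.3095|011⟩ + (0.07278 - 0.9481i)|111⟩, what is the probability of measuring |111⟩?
0.9042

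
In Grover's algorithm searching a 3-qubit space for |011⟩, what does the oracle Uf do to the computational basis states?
Uf|x⟩ = -|x⟩ if x = 011, else |x⟩ (phase flip on target)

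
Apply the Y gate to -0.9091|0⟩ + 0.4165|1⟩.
-0.4165i|0⟩ - 0.9091i|1⟩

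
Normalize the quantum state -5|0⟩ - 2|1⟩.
-0.9285|0⟩ - 0.3714|1⟩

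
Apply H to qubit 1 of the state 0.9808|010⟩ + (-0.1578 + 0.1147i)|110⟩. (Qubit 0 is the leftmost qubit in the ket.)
0.6935|000⟩ - 0.6935|010⟩ + (-0.1116 + 0.08111i)|100⟩ + (0.1116 - 0.08111i)|110⟩

H on qubit 1 mixes each pair of kets that differ only in qubit 1: amplitudes (a, b) of (|…0…⟩, |…1…⟩) become ((a + b)/√2, (a − b)/√2). Kets absent from the input have amplitude 0.
(|000⟩, |010⟩): (a, b) = (0, 0.9808) → (0.6935, -0.6935)
(|100⟩, |110⟩): (a, b) = (0, (-0.1578 + 0.1147i)) → ((-0.1116 + 0.08111i), (0.1116 - 0.08111i))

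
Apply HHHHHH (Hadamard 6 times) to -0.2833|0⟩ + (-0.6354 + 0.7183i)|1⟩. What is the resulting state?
-0.2833|0⟩ + (-0.6354 + 0.7183i)|1⟩

H² = I, so an even number of Hadamards cancels: H^6 = I and the state is unchanged.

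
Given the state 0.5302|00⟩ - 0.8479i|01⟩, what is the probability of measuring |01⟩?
0.7189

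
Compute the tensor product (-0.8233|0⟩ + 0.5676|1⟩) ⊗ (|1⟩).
-0.8233|01⟩ + 0.5676|11⟩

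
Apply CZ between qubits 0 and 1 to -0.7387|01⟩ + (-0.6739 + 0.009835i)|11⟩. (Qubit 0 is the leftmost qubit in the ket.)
-0.7387|01⟩ + (0.6739 - 0.009835i)|11⟩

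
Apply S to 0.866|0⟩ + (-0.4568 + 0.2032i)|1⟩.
0.866|0⟩ + (-0.2032 - 0.4568i)|1⟩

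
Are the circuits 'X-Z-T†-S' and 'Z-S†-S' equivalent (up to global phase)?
No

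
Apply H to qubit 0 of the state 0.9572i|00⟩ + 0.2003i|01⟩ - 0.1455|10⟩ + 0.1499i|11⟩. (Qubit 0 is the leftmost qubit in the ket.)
(-0.1029 + 0.6768i)|00⟩ + 0.2476i|01⟩ + (0.1029 + 0.6768i)|10⟩ + 0.03564i|11⟩

H on qubit 0 mixes each pair of kets that differ only in qubit 0: amplitudes (a, b) of (|…0…⟩, |…1…⟩) become ((a + b)/√2, (a − b)/√2). Kets absent from the input have amplitude 0.
(|00⟩, |10⟩): (a, b) = (0.9572i, -0.1455) → ((-0.1029 + 0.6768i), (0.1029 + 0.6768i))
(|01⟩, |11⟩): (a, b) = (0.2003i, 0.1499i) → (0.2476i, 0.03564i)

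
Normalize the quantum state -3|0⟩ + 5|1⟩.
-0.5145|0⟩ + 0.8575|1⟩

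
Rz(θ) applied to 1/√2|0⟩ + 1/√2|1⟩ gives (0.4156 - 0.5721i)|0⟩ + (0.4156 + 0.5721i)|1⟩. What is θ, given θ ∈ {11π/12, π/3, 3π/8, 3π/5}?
3π/5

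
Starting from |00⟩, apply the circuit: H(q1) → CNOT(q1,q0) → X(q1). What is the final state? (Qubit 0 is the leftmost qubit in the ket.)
1/√2|01⟩ + 1/√2|10⟩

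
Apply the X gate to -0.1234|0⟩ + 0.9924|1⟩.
0.9924|0⟩ - 0.1234|1⟩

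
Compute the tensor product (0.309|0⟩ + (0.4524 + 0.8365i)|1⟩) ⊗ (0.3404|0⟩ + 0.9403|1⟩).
0.1052|00⟩ + 0.2906|01⟩ + (0.154 + 0.2847i)|10⟩ + (0.4254 + 0.7866i)|11⟩

amp(|b₁b₂…⟩) = product of the factor amplitudes for bits b₁, b₂, …; only kets whose every factor amplitude is nonzero survive.
|00⟩: (0.309)(0.3404) = 0.1052
|01⟩: (0.309)(0.9403) = 0.2906
|10⟩: (0.4524 + 0.8365i)(0.3404) = (0.154 + 0.2847i)
|11⟩: (0.4524 + 0.8365i)(0.9403) = (0.4254 + 0.7866i)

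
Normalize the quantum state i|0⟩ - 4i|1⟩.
0.2425i|0⟩ - 0.9701i|1⟩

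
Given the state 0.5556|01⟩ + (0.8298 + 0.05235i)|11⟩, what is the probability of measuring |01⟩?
0.3087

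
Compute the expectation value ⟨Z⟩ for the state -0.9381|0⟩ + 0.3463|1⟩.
0.7601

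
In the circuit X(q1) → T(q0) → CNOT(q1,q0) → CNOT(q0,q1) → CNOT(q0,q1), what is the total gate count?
5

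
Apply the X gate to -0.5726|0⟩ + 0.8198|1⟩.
0.8198|0⟩ - 0.5726|1⟩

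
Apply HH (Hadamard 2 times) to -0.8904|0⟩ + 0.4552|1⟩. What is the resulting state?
-0.8904|0⟩ + 0.4552|1⟩

H² = I, so an even number of Hadamards cancels: H^2 = I and the state is unchanged.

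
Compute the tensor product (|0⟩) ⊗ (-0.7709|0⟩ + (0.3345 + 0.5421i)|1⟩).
-0.7709|00⟩ + (0.3345 + 0.5421i)|01⟩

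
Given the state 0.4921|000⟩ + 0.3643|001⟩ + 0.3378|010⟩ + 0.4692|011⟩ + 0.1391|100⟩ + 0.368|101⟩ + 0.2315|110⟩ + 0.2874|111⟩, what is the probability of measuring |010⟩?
0.1141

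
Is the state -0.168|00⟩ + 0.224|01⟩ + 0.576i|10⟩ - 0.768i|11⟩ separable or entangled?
Separable

Writing the state as a|00⟩ + b|01⟩ + c|10⟩ + d|11⟩, it is a product state iff ad − bc = 0.
Here (a, b, c, d) = (-0.168, 0.224, 0.576i, -0.768i): ad − bc = (-0.168)(-0.768i) − (0.224)(0.576i) = 0, so the state is separable.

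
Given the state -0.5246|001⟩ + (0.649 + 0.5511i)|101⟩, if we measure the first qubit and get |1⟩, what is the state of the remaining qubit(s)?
(0.7623 + 0.6473i)|01⟩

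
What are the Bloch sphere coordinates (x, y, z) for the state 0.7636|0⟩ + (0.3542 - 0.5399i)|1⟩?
(0.5409, -0.8245, 0.1661)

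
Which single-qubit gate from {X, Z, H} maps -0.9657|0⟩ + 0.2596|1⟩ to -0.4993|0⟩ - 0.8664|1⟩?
H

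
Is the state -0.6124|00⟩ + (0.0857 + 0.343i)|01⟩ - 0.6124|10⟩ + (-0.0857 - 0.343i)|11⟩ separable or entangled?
Entangled

Writing the state as a|00⟩ + b|01⟩ + c|10⟩ + d|11⟩, it is a product state iff ad − bc = 0.
Here (a, b, c, d) = (-0.6124, (0.0857 + 0.343i), -0.6124, (-0.0857 - 0.343i)): ad − bc = (-0.6124)(-0.0857 - 0.343i) − (0.0857 + 0.343i)(-0.6124) = (0.105 + 0.4201i) ≠ 0, so the state is entangled.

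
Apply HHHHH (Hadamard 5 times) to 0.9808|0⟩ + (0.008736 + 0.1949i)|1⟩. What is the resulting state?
(0.6997 + 0.1378i)|0⟩ + (0.6874 - 0.1378i)|1⟩

H² = I, so H^5 = H: a single Hadamard. With (a, b) = (0.9808, (0.008736 + 0.1949i)), H gives ((a + b)/√2, (a − b)/√2) = ((0.6997 + 0.1378i), (0.6874 - 0.1378i)).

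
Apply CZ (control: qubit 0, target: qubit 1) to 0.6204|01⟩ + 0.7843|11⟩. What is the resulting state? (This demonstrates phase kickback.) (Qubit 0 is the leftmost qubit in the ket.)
0.6204|01⟩ - 0.7843|11⟩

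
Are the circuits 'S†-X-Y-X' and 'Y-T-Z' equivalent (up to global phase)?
No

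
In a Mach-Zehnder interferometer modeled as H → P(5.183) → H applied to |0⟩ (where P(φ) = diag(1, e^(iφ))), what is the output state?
(0.7267 - 0.4456i)|0⟩ + (0.2733 + 0.4456i)|1⟩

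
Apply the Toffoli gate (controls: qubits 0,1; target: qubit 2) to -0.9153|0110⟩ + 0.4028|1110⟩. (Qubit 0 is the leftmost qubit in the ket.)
-0.9153|0110⟩ + 0.4028|1100⟩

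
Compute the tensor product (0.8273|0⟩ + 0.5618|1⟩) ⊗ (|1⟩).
0.8273|01⟩ + 0.5618|11⟩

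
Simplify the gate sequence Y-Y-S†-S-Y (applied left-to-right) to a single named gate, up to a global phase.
Y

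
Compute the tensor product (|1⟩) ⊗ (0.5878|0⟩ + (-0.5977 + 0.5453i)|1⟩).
0.5878|10⟩ + (-0.5977 + 0.5453i)|11⟩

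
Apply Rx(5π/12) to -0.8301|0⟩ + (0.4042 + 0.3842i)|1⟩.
(-0.4247 - 0.2461i)|0⟩ + (0.3207 + 0.8101i)|1⟩

Rx(5π/12) = [[cos(θ/2), −i·sin(θ/2)], [−i·sin(θ/2), cos(θ/2)]]; θ = 5π/12, cos(θ/2) ≈ 0.793353, sin(θ/2) ≈ 0.608761.
With a = amp(|0⟩) = -0.8301 and b = amp(|1⟩) = (0.4042 + 0.3842i):
new amp(|0⟩) = (0.793353)·a + (-0.608761i)·b = (-0.4247 - 0.2461i)
new amp(|1⟩) = (-0.608761i)·a + (0.793353)·b = (0.3207 + 0.8101i)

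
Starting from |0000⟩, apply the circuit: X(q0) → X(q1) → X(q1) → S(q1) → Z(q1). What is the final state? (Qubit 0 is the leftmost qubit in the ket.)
|1000⟩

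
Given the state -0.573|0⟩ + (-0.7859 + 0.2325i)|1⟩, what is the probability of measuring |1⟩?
0.6717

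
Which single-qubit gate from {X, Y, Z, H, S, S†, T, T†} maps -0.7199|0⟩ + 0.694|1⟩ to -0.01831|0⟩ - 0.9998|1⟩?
H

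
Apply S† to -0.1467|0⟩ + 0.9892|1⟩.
-0.1467|0⟩ - 0.9892i|1⟩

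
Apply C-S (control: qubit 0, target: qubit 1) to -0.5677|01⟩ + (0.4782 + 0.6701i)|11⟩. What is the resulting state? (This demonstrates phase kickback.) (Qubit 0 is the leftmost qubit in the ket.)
-0.5677|01⟩ + (-0.6701 + 0.4782i)|11⟩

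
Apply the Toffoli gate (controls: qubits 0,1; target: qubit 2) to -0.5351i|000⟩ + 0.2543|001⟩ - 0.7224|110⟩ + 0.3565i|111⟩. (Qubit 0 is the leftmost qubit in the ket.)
-0.5351i|000⟩ + 0.2543|001⟩ + 0.3565i|110⟩ - 0.7224|111⟩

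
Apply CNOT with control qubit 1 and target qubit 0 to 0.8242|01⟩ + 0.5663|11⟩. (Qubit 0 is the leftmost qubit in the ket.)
0.5663|01⟩ + 0.8242|11⟩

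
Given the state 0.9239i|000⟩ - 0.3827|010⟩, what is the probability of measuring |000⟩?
0.8536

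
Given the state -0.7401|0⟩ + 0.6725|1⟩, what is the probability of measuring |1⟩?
0.4523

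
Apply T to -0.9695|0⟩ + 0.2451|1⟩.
-0.9695|0⟩ + (0.1733 + 0.1733i)|1⟩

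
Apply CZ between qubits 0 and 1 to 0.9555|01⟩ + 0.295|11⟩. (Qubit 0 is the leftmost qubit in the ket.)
0.9555|01⟩ - 0.295|11⟩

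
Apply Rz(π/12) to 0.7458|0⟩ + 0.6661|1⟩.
(0.7394 - 0.09735i)|0⟩ + (0.6604 + 0.08694i)|1⟩

Rz(π/12) = [[e^(−iθ/2), 0], [0, e^(iθ/2)]] with e^(±iθ/2) = cos(θ/2) ± i·sin(θ/2); θ = π/12, cos(θ/2) ≈ 0.991445, sin(θ/2) ≈ 0.130526.
With a = amp(|0⟩) = 0.7458 and b = amp(|1⟩) = 0.6661:
new amp(|0⟩) = (0.991445 - 0.130526i)·a = (0.7394 - 0.09735i)
new amp(|1⟩) = (0.991445 + 0.130526i)·b = (0.6604 + 0.08694i)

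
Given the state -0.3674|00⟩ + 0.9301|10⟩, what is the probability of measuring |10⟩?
0.8651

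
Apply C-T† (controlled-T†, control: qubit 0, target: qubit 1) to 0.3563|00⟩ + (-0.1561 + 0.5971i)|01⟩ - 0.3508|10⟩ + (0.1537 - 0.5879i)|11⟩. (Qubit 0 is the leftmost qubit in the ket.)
0.3563|00⟩ + (-0.1561 + 0.5971i)|01⟩ - 0.3508|10⟩ + (-0.307 - 0.5244i)|11⟩

C-T† leaves the control-|0⟩ kets |00⟩, |01⟩ unchanged and applies T† to qubit 1 on the control-|1⟩ pair (|10⟩, |11⟩).
T† = [[1, 0], [0, (1/√2 - (1/√2)i)]].
With a = amp(|10⟩) = -0.3508 and b = amp(|11⟩) = (0.1537 - 0.5879i):
new amp(|10⟩) = (1)·a = -0.3508
new amp(|11⟩) = (1/√2 - (1/√2)i)·b = (-0.307 - 0.5244i)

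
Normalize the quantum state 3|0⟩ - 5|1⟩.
0.5145|0⟩ - 0.8575|1⟩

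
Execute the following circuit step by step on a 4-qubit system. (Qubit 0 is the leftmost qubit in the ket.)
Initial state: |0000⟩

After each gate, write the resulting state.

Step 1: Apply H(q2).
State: 1/√2|0000⟩ + 1/√2|0010⟩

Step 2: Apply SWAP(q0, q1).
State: 1/√2|0000⟩ + 1/√2|0010⟩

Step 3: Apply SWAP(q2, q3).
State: 1/√2|0000⟩ + 1/√2|0001⟩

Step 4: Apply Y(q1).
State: (1/√2)i|0100⟩ + (1/√2)i|0101⟩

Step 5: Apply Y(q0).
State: -1/√2|1100⟩ - 1/√2|1101⟩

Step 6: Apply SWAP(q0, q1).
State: -1/√2|1100⟩ - 1/√2|1101⟩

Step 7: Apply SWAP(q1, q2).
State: -1/√2|1010⟩ - 1/√2|1011⟩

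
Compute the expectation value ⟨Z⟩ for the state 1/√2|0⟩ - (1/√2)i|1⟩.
0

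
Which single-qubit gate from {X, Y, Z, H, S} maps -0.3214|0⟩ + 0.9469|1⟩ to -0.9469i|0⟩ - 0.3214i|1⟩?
Y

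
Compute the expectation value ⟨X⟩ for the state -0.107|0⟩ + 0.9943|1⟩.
-0.2128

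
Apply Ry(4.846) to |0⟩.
-0.7527|0⟩ + 0.6583|1⟩

Ry(4.846) = [[cos(θ/2), −sin(θ/2)], [sin(θ/2), cos(θ/2)]]; θ = 4.846, cos(θ/2) ≈ -0.752733, sin(θ/2) ≈ 0.658326.
With a = amp(|0⟩) = 1 and b = amp(|1⟩) = 0:
new amp(|0⟩) = (-0.752733)·a + (-0.658326)·b = -0.7527
new amp(|1⟩) = (0.658326)·a + (-0.752733)·b = 0.6583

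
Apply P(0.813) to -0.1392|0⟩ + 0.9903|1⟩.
-0.1392|0⟩ + (0.6807 + 0.7193i)|1⟩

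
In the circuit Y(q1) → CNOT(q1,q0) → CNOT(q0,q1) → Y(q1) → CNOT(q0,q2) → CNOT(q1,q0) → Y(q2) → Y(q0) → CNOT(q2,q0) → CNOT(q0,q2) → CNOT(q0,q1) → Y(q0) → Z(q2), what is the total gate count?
13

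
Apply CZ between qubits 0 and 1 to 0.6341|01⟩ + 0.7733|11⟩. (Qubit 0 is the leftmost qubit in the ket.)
0.6341|01⟩ - 0.7733|11⟩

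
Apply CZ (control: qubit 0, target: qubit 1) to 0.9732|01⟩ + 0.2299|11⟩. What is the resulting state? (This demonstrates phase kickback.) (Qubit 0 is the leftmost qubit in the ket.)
0.9732|01⟩ - 0.2299|11⟩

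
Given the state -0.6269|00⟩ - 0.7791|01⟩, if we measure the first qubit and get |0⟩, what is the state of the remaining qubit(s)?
-0.6269|0⟩ - 0.7791|1⟩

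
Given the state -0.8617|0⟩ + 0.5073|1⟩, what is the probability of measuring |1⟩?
0.2574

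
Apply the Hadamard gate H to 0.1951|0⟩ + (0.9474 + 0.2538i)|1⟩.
(0.8079 + 0.1795i)|0⟩ + (-0.532 - 0.1795i)|1⟩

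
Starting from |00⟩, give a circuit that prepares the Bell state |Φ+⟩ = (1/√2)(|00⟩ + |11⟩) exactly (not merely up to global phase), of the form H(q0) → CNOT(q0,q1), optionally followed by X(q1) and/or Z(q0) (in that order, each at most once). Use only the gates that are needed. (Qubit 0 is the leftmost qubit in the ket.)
H(q0) → CNOT(q0,q1)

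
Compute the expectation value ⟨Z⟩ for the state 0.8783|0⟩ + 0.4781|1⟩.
0.5428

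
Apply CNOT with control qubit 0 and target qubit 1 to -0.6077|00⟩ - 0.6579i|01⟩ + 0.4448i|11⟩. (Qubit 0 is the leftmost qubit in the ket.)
-0.6077|00⟩ - 0.6579i|01⟩ + 0.4448i|10⟩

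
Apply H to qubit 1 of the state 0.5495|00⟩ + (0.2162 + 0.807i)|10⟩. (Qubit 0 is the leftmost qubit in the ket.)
0.3886|00⟩ + 0.3886|01⟩ + (0.1529 + 0.5706i)|10⟩ + (0.1529 + 0.5706i)|11⟩

H on qubit 1 mixes each pair of kets that differ only in qubit 1: amplitudes (a, b) of (|…0…⟩, |…1…⟩) become ((a + b)/√2, (a − b)/√2). Kets absent from the input have amplitude 0.
(|00⟩, |01⟩): (a, b) = (0.5495, 0) → (0.3886, 0.3886)
(|10⟩, |11⟩): (a, b) = ((0.2162 + 0.807i), 0) → ((0.1529 + 0.5706i), (0.1529 + 0.5706i))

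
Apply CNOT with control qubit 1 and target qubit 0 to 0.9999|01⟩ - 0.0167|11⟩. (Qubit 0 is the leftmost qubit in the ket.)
-0.0167|01⟩ + 0.9999|11⟩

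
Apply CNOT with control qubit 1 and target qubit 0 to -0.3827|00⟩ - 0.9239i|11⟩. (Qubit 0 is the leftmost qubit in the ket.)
-0.3827|00⟩ - 0.9239i|01⟩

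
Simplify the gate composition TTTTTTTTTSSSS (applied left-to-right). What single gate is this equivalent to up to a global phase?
T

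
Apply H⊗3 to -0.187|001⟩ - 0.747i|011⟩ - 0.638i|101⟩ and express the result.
(-0.06611 - 0.4897i)|000⟩ + (0.06611 + 0.4897i)|001⟩ + (-0.06611 + 0.03854i)|010⟩ + (0.06611 - 0.03854i)|011⟩ + (-0.06611 - 0.03854i)|100⟩ + (0.06611 + 0.03854i)|101⟩ + (-0.06611 + 0.4897i)|110⟩ + (0.06611 - 0.4897i)|111⟩

H⊗3 gives amp(|y⟩) = (1/2√2) Σ_x (−1)^(x·y) amp(|x⟩), where x·y is the number of positions in which both x and y have a 1.
|000⟩: (-0.187 - 0.747i - 0.638i)/(2√2) = (-0.06611 - 0.4897i)
|001⟩: (0.187 + 0.747i + 0.638i)/(2√2) = (0.06611 + 0.4897i)
|010⟩: (-0.187 + 0.747i - 0.638i)/(2√2) = (-0.06611 + 0.03854i)
|011⟩: (0.187 - 0.747i + 0.638i)/(2√2) = (0.06611 - 0.03854i)
|100⟩: (-0.187 - 0.747i + 0.638i)/(2√2) = (-0.06611 - 0.03854i)
|101⟩: (0.187 + 0.747i - 0.638i)/(2√2) = (0.06611 + 0.03854i)
|110⟩: (-0.187 + 0.747i + 0.638i)/(2√2) = (-0.06611 + 0.4897i)
|111⟩: (0.187 - 0.747i - 0.638i)/(2√2) = (0.06611 - 0.4897i)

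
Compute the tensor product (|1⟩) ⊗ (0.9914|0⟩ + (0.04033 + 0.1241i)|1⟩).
0.9914|10⟩ + (0.04033 + 0.1241i)|11⟩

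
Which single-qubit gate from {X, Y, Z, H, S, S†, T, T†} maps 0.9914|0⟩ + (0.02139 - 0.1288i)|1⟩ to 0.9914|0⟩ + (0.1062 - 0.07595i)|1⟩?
T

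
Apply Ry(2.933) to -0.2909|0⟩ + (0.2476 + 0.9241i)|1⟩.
(-0.2765 - 0.9191i)|0⟩ + (-0.2635 + 0.09621i)|1⟩

Ry(2.933) = [[cos(θ/2), −sin(θ/2)], [sin(θ/2), cos(θ/2)]]; θ = 2.933, cos(θ/2) ≈ 0.104107, sin(θ/2) ≈ 0.994566.
With a = amp(|0⟩) = -0.2909 and b = amp(|1⟩) = (0.2476 + 0.9241i):
new amp(|0⟩) = (0.104107)·a + (-0.994566)·b = (-0.2765 - 0.9191i)
new amp(|1⟩) = (0.994566)·a + (0.104107)·b = (-0.2635 + 0.09621i)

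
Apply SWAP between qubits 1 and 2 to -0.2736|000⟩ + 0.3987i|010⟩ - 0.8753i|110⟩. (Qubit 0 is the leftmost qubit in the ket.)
-0.2736|000⟩ + 0.3987i|001⟩ - 0.8753i|101⟩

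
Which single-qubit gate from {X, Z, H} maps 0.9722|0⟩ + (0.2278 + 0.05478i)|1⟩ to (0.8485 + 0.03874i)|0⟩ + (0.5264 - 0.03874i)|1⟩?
H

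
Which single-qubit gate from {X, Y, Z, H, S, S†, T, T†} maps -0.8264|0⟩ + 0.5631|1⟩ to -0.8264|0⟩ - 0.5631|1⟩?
Z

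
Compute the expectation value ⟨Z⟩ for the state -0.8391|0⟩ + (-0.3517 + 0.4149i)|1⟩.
0.4083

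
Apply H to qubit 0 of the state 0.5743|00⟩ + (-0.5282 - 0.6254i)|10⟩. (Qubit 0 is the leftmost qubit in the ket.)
(0.0326 - 0.4422i)|00⟩ + (0.7796 + 0.4422i)|10⟩

H on qubit 0 mixes each pair of kets that differ only in qubit 0: amplitudes (a, b) of (|…0…⟩, |…1…⟩) become ((a + b)/√2, (a − b)/√2). Kets absent from the input have amplitude 0.
(|00⟩, |10⟩): (a, b) = (0.5743, (-0.5282 - 0.6254i)) → ((0.0326 - 0.4422i), (0.7796 + 0.4422i))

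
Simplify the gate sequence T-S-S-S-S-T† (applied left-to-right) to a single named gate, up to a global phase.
I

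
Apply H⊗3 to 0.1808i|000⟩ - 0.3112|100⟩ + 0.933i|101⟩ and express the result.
(-0.11 + 0.3938i)|000⟩ + (-0.11 - 0.2659i)|001⟩ + (-0.11 + 0.3938i)|010⟩ + (-0.11 - 0.2659i)|011⟩ + (0.11 - 0.2659i)|100⟩ + (0.11 + 0.3938i)|101⟩ + (0.11 - 0.2659i)|110⟩ + (0.11 + 0.3938i)|111⟩

H⊗3 gives amp(|y⟩) = (1/2√2) Σ_x (−1)^(x·y) amp(|x⟩), where x·y is the number of positions in which both x and y have a 1.
|000⟩: (0.1808i - 0.3112 + 0.933i)/(2√2) = (-0.11 + 0.3938i)
|001⟩: (0.1808i - 0.3112 - 0.933i)/(2√2) = (-0.11 - 0.2659i)
|010⟩: (0.1808i - 0.3112 + 0.933i)/(2√2) = (-0.11 + 0.3938i)
|011⟩: (0.1808i - 0.3112 - 0.933i)/(2√2) = (-0.11 - 0.2659i)
|100⟩: (0.1808i + 0.3112 - 0.933i)/(2√2) = (0.11 - 0.2659i)
|101⟩: (0.1808i + 0.3112 + 0.933i)/(2√2) = (0.11 + 0.3938i)
|110⟩: (0.1808i + 0.3112 - 0.933i)/(2√2) = (0.11 - 0.2659i)
|111⟩: (0.1808i + 0.3112 + 0.933i)/(2√2) = (0.11 + 0.3938i)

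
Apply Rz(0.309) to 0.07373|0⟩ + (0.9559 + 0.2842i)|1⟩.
(0.07285 - 0.01135i)|0⟩ + (0.9008 + 0.4279i)|1⟩

Rz(0.309) = [[e^(−iθ/2), 0], [0, e^(iθ/2)]] with e^(±iθ/2) = cos(θ/2) ± i·sin(θ/2); θ = 0.309, cos(θ/2) ≈ 0.988089, sin(θ/2) ≈ 0.153886.
With a = amp(|0⟩) = 0.07373 and b = amp(|1⟩) = (0.9559 + 0.2842i):
new amp(|0⟩) = (0.988089 - 0.153886i)·a = (0.07285 - 0.01135i)
new amp(|1⟩) = (0.988089 + 0.153886i)·b = (0.9008 + 0.4279i)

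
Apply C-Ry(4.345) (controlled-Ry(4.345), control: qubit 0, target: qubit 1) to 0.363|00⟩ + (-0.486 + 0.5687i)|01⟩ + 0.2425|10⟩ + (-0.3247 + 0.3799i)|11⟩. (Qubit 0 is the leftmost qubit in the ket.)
0.363|00⟩ + (-0.486 + 0.5687i)|01⟩ + (0.1304 - 0.3132i)|10⟩ + (0.3837 - 0.215i)|11⟩

C-Ry(4.345) leaves the control-|0⟩ kets |00⟩, |01⟩ unchanged and applies Ry(4.345) to qubit 1 on the control-|1⟩ pair (|10⟩, |11⟩).
Ry(4.345) = [[cos(θ/2), −sin(θ/2)], [sin(θ/2), cos(θ/2)]]; θ = 4.345, cos(θ/2) ≈ -0.566048, sin(θ/2) ≈ 0.824372.
With a = amp(|10⟩) = 0.2425 and b = amp(|11⟩) = (-0.3247 + 0.3799i):
new amp(|10⟩) = (-0.566048)·a + (-0.824372)·b = (0.1304 - 0.3132i)
new amp(|11⟩) = (0.824372)·a + (-0.566048)·b = (0.3837 - 0.215i)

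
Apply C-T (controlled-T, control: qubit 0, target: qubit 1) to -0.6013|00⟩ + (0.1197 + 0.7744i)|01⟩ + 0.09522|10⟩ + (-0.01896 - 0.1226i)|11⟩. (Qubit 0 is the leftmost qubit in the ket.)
-0.6013|00⟩ + (0.1197 + 0.7744i)|01⟩ + 0.09522|10⟩ + (0.07328 - 0.1001i)|11⟩

C-T leaves the control-|0⟩ kets |00⟩, |01⟩ unchanged and applies T to qubit 1 on the control-|1⟩ pair (|10⟩, |11⟩).
T = [[1, 0], [0, (1/√2 + (1/√2)i)]].
With a = amp(|10⟩) = 0.09522 and b = amp(|11⟩) = (-0.01896 - 0.1226i):
new amp(|10⟩) = (1)·a = 0.09522
new amp(|11⟩) = (1/√2 + (1/√2)i)·b = (0.07328 - 0.1001i)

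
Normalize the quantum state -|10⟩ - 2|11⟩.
-1/√5|10⟩ - 0.8944|11⟩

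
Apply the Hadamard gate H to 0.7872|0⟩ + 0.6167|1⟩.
0.9927|0⟩ + 0.1206|1⟩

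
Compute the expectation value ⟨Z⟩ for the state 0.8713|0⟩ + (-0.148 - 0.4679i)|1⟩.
0.5183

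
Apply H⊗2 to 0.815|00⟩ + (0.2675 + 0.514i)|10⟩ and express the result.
(0.5413 + 0.257i)|00⟩ + (0.5413 + 0.257i)|01⟩ + (0.2738 - 0.257i)|10⟩ + (0.2738 - 0.257i)|11⟩

H⊗2 gives amp(|y⟩) = (1/2) Σ_x (−1)^(x·y) amp(|x⟩), where x·y is the number of positions in which both x and y have a 1.
|00⟩: (0.815 + (0.2675 + 0.514i))/2 = (0.5413 + 0.257i)
|01⟩: (0.815 + (0.2675 + 0.514i))/2 = (0.5413 + 0.257i)
|10⟩: (0.815 - (0.2675 + 0.514i))/2 = (0.2738 - 0.257i)
|11⟩: (0.815 - (0.2675 + 0.514i))/2 = (0.2738 - 0.257i)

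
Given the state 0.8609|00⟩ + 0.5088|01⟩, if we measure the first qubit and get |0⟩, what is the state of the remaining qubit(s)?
0.8609|0⟩ + 0.5088|1⟩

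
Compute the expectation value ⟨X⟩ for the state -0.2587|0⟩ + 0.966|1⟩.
-0.4998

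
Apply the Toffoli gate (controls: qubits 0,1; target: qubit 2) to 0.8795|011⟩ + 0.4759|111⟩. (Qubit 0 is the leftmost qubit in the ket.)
0.8795|011⟩ + 0.4759|110⟩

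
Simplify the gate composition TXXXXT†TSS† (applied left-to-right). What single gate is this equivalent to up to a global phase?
T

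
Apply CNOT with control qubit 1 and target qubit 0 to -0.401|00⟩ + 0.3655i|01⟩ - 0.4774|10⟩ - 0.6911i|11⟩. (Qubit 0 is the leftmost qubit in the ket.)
-0.401|00⟩ - 0.6911i|01⟩ - 0.4774|10⟩ + 0.3655i|11⟩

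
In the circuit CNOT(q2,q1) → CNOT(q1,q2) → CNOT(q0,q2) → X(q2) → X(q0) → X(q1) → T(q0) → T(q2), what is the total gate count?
8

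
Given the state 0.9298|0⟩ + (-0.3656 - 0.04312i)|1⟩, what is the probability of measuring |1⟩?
0.1355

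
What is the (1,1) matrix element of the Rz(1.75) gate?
(0.641 + 0.7675i)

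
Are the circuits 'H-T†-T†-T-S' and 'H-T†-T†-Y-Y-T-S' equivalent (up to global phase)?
Yes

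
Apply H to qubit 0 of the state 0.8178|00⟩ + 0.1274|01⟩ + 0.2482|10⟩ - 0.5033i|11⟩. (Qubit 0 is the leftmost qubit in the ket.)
0.7538|00⟩ + (0.09009 - 0.3559i)|01⟩ + 0.4028|10⟩ + (0.09009 + 0.3559i)|11⟩

H on qubit 0 mixes each pair of kets that differ only in qubit 0: amplitudes (a, b) of (|…0…⟩, |…1…⟩) become ((a + b)/√2, (a − b)/√2). Kets absent from the input have amplitude 0.
(|00⟩, |10⟩): (a, b) = (0.8178, 0.2482) → (0.7538, 0.4028)
(|01⟩, |11⟩): (a, b) = (0.1274, -0.5033i) → ((0.09009 - 0.3559i), (0.09009 + 0.3559i))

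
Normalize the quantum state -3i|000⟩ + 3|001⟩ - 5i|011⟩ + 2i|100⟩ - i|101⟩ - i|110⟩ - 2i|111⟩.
-0.4121i|000⟩ + 0.4121|001⟩ - 0.6868i|011⟩ + 0.2747i|100⟩ - 0.1374i|101⟩ - 0.1374i|110⟩ - 0.2747i|111⟩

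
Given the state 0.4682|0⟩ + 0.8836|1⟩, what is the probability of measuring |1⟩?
0.7807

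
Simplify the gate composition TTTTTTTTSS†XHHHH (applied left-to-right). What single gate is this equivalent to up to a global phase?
X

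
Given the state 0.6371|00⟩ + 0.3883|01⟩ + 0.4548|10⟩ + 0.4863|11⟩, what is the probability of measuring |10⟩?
0.2068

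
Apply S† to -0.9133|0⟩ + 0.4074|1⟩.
-0.9133|0⟩ - 0.4074i|1⟩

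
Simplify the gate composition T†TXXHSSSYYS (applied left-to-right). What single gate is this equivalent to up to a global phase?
H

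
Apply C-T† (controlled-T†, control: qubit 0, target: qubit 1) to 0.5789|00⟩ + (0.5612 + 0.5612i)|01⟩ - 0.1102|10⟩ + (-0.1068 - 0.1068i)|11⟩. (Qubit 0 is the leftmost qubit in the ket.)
0.5789|00⟩ + (0.5612 + 0.5612i)|01⟩ - 0.1102|10⟩ - 0.151|11⟩

C-T† leaves the control-|0⟩ kets |00⟩, |01⟩ unchanged and applies T† to qubit 1 on the control-|1⟩ pair (|10⟩, |11⟩).
T† = [[1, 0], [0, (1/√2 - (1/√2)i)]].
With a = amp(|10⟩) = -0.1102 and b = amp(|11⟩) = (-0.1068 - 0.1068i):
new amp(|10⟩) = (1)·a = -0.1102
new amp(|11⟩) = (1/√2 - (1/√2)i)·b = -0.151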